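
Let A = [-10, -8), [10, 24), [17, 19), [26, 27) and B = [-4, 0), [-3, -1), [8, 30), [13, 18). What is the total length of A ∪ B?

28

Merge the first list: [-10, -8), [10, 24), [26, 27).
Merge the second list: [-4, 0), [8, 30).
A ∪ B = [-10, -8), [-4, 0), [8, 30).
Total: 2 + 4 + 22 = 28.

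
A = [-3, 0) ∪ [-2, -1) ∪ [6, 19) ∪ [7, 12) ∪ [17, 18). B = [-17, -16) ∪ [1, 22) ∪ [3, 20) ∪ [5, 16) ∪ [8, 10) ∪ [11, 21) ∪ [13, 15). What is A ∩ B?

[6, 19)

Merge the first list: [-3, 0), [6, 19).
Merge the second list: [-17, -16), [1, 22).
[-3, 0) meets no B interval.
[6, 19) ∩ B → [6, 19).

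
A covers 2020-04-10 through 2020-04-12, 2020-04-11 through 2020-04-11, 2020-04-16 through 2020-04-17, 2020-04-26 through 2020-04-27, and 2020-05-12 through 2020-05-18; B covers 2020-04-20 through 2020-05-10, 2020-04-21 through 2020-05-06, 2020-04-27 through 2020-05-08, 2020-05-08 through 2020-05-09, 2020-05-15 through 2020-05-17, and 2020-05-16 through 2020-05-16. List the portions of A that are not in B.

Merge the first list: 2020-04-10 through 2020-04-12, 2020-04-16 through 2020-04-17, 2020-04-26 through 2020-04-27, 2020-05-12 through 2020-05-18.
Merge the second list: 2020-04-20 through 2020-05-10, 2020-05-15 through 2020-05-17.
2020-04-10 through 2020-04-12 is untouched.
2020-04-16 through 2020-04-17 is untouched.
2020-04-26 through 2020-04-27 lies entirely inside B → drops out.
2020-05-12 through 2020-05-18 with B removed leaves 2020-05-12 through 2020-05-14, 2020-05-18 through 2020-05-18.

2020-04-10 through 2020-04-12, 2020-04-16 through 2020-04-17, 2020-05-12 through 2020-05-14, 2020-05-18 through 2020-05-18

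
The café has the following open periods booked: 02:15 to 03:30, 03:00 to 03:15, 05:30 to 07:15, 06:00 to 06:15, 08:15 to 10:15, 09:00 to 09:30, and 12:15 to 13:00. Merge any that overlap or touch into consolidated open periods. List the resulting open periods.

02:15–03:30, 05:30–07:15, 08:15–10:15, 12:15–13:00

03:00–03:15 overlaps/touches 02:15–03:30 → extend to 02:15–03:30.
05:30–07:15 is disjoint → start new block.
06:00–06:15 overlaps/touches 05:30–07:15 → extend to 05:30–07:15.
08:15–10:15 is disjoint → start new block.
09:00–09:30 overlaps/touches 08:15–10:15 → extend to 08:15–10:15.
12:15–13:00 is disjoint → start new block.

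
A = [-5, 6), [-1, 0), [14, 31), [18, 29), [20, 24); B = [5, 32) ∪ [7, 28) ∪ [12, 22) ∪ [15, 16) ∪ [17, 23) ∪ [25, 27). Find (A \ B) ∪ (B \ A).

[-5, 5) ∪ [6, 14) ∪ [31, 32)

First set merges to [-5, 6), [14, 31).
Second set merges to [5, 32).
A \ B = [-5, 5).
B \ A = [6, 14), [31, 32).
Union of the two gives the symmetric difference.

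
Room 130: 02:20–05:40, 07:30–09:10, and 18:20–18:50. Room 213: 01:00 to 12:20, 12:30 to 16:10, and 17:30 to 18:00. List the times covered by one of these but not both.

A \ B = 18:20–18:50.
B \ A = 01:00–02:20, 05:40–07:30, 09:10–12:20, 12:30–16:10, 17:30–18:00.
Union of the two gives the symmetric difference.

01:00–02:20, 05:40–07:30, 09:10–12:20, 12:30–16:10, 17:30–18:00, 18:20–18:50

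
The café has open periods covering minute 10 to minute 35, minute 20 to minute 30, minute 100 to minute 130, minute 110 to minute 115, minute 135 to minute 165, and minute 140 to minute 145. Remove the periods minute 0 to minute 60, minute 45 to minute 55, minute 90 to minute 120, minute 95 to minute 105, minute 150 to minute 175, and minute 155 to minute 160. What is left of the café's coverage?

minute 120 to minute 130, minute 135 to minute 150

First set merges to minute 10 to minute 35, minute 100 to minute 130, minute 135 to minute 165.
Second set merges to minute 0 to minute 60, minute 90 to minute 120, minute 150 to minute 175.
minute 10 to minute 35: fully covered by B → removed.
minute 100 to minute 130 minus B → minute 120 to minute 130.
minute 135 to minute 165 minus B → minute 135 to minute 150.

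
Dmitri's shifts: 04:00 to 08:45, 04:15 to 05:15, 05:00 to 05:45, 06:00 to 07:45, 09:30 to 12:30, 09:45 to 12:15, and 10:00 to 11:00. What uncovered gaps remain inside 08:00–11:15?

08:45-09:30

The merged coverage is 04:00-08:45, 09:30-12:30.
Uncovered inside 08:00-11:15: 08:45-09:30.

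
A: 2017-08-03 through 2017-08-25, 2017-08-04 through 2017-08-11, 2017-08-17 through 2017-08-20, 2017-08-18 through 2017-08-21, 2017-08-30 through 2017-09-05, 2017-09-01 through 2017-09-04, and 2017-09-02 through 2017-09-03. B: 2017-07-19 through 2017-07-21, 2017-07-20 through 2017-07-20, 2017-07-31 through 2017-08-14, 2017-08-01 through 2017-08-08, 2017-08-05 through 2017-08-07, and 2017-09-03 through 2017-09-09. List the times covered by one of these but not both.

A, merged: 2017-08-03 through 2017-08-25, 2017-08-30 through 2017-09-05.
B, merged: 2017-07-19 through 2017-07-21, 2017-07-31 through 2017-08-14, 2017-09-03 through 2017-09-09.
Only in the first: 2017-08-15 through 2017-08-25, 2017-08-30 through 2017-09-02.
Only in the second: 2017-07-19 through 2017-07-21, 2017-07-31 through 2017-08-02, 2017-09-06 through 2017-09-09.
Together these are the periods covered by exactly one.

2017-07-19 through 2017-07-21, 2017-07-31 through 2017-08-02, 2017-08-15 through 2017-08-25, 2017-08-30 through 2017-09-02, 2017-09-06 through 2017-09-09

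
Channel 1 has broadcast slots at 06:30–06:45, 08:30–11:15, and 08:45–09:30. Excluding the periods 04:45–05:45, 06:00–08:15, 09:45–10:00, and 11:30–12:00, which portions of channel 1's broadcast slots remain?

08:30-09:45, 10:00-11:15

A, merged: 06:30-06:45, 08:30-11:15.
06:30-06:45 lies entirely inside B → drops out.
08:30-11:15 with B removed leaves 08:30-09:45, 10:00-11:15.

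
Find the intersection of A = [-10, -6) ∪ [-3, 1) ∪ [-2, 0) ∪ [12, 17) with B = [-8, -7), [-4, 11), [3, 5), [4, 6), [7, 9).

[-8, -7) ∪ [-3, 1)

First set merges to [-10, -6), [-3, 1), [12, 17).
Second set merges to [-8, -7), [-4, 11).
[-10, -6) meets the second set on [-8, -7).
[-3, 1) meets the second set on [-3, 1).
[12, 17): no overlap with the second set.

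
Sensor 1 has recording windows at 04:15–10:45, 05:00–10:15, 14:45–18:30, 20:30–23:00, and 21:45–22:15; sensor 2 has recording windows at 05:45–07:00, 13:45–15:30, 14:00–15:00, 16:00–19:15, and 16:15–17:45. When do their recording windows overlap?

Merge the first list: 04:15-10:45, 14:45-18:30, 20:30-23:00.
Merge the second list: 05:45-07:00, 13:45-15:30, 16:00-19:15.
04:15-10:45 overlaps B on 05:45-07:00.
14:45-18:30 overlaps B on 14:45-15:30, 16:00-18:30.
20:30-23:00 falls entirely outside B.

05:45-07:00, 14:45-15:30, 16:00-18:30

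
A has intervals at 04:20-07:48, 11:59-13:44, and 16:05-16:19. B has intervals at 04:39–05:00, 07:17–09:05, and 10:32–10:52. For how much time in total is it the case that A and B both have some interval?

A ∩ B = 04:39–05:00, 07:17–07:48.
Total: 21 min + 31 min = 52 min.

52 min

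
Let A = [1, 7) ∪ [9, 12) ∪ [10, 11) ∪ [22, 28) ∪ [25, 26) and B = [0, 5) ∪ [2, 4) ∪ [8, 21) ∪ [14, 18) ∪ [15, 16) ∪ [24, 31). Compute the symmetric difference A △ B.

[0, 1) ∪ [5, 7) ∪ [8, 9) ∪ [12, 21) ∪ [22, 24) ∪ [28, 31)

Merge the first list: [1, 7), [9, 12), [22, 28).
Merge the second list: [0, 5), [8, 21), [24, 31).
A \ B = [5, 7), [22, 24).
B \ A = [0, 1), [8, 9), [12, 21), [28, 31).
Union of the two gives the symmetric difference.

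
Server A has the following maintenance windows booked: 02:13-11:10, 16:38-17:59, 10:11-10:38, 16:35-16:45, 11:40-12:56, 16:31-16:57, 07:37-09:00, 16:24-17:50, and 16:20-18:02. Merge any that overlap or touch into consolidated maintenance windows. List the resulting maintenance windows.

Sort by start: 02:13–11:10, 07:37–09:00, 10:11–10:38, 11:40–12:56, 16:20–18:02, 16:24–17:50, 16:31–16:57, 16:35–16:45, 16:38–17:59.
07:37–09:00 overlaps/touches 02:13–11:10 → extend to 02:13–11:10.
10:11–10:38 overlaps/touches 02:13–11:10 → extend to 02:13–11:10.
11:40–12:56 is disjoint → start new block.
16:20–18:02 is disjoint → start new block.
16:24–17:50 overlaps/touches 16:20–18:02 → extend to 16:20–18:02.
16:31–16:57 overlaps/touches 16:20–18:02 → extend to 16:20–18:02.
16:35–16:45 overlaps/touches 16:20–18:02 → extend to 16:20–18:02.
16:38–17:59 overlaps/touches 16:20–18:02 → extend to 16:20–18:02.

02:13–11:10, 11:40–12:56, 16:20–18:02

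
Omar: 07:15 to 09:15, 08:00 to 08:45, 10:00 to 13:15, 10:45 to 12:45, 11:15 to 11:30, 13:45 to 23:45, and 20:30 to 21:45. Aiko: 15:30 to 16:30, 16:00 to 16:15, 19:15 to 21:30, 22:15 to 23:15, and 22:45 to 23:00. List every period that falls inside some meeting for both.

15:30-16:30, 19:15-21:30, 22:15-23:15

A, merged: 07:15-09:15, 10:00-13:15, 13:45-23:45.
B, merged: 15:30-16:30, 19:15-21:30, 22:15-23:15.
07:15-09:15 meets no B interval.
10:00-13:15 meets no B interval.
13:45-23:45 ∩ B → 15:30-16:30, 19:15-21:30, 22:15-23:15.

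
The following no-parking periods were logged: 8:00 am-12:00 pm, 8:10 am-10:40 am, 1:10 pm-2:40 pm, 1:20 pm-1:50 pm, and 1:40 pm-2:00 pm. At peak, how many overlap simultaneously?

3

Sweep endpoints in order; track running count of active intervals.
Peak of 3 reached at 1:40 pm.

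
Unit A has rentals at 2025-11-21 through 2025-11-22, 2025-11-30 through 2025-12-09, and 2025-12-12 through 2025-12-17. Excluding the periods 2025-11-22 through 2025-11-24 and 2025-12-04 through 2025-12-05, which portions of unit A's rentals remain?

2025-11-21 through 2025-11-22 with B removed leaves 2025-11-21 through 2025-11-21.
2025-11-30 through 2025-12-09 with B removed leaves 2025-11-30 through 2025-12-03, 2025-12-06 through 2025-12-09.
2025-12-12 through 2025-12-17 is untouched.

2025-11-21 through 2025-11-21, 2025-11-30 through 2025-12-03, 2025-12-06 through 2025-12-09, 2025-12-12 through 2025-12-17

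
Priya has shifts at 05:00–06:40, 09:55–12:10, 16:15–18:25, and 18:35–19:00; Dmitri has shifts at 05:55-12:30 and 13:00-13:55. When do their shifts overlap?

05:00–06:40 meets the second set on 05:55–06:40.
09:55–12:10 meets the second set on 09:55–12:10.
16:15–18:25: no overlap with the second set.
18:35–19:00: no overlap with the second set.

05:55–06:40, 09:55–12:10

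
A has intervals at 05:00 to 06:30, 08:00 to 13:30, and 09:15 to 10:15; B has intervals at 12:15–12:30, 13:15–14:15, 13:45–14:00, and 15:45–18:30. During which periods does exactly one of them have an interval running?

A, merged: 05:00–06:30, 08:00–13:30.
B, merged: 12:15–12:30, 13:15–14:15, 15:45–18:30.
A \ B = 05:00–06:30, 08:00–12:15, 12:30–13:15.
B \ A = 13:30–14:15, 15:45–18:30.
Union of the two gives the symmetric difference.

05:00–06:30, 08:00–12:15, 12:30–13:15, 13:30–14:15, 15:45–18:30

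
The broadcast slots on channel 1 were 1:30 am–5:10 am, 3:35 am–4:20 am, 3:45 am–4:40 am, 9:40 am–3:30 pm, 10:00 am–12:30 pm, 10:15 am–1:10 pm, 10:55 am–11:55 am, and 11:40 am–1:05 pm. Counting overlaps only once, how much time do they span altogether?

Merged: 1:30 am–5:10 am, 9:40 am–3:30 pm.
Lengths: 3 h 40 min + 5 h 50 min = 9 h 30 min.

9 h 30 min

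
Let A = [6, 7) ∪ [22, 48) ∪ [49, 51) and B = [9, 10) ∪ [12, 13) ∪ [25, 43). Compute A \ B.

[6, 7): nothing removed.
[22, 48) \ B = [22, 25), [43, 48).
[49, 51): nothing removed.

[6, 7) ∪ [22, 25) ∪ [43, 48) ∪ [49, 51)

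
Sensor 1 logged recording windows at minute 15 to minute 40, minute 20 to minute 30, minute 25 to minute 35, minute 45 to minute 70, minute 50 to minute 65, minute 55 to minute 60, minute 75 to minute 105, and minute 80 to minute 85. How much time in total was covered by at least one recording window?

Merged: minute 15 to minute 40, minute 45 to minute 70, minute 75 to minute 105.
Lengths: 25 minutes + 25 minutes + 30 minutes = 80 minutes.

80 minutes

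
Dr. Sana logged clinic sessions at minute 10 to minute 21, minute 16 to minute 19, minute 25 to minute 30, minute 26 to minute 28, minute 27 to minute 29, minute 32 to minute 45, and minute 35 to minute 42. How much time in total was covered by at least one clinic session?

Merged: minute 10 to minute 21, minute 25 to minute 30, minute 32 to minute 45.
Lengths: 11 minutes + 5 minutes + 13 minutes = 29 minutes.

29 minutes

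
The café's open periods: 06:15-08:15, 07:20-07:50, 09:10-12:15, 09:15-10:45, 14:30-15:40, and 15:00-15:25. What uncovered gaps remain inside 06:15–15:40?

Covered (merged): 06:15–08:15, 09:10–12:15, 14:30–15:40.
Complement within 06:15–15:40: 08:15–09:10, 12:15–14:30.

08:15–09:10, 12:15–14:30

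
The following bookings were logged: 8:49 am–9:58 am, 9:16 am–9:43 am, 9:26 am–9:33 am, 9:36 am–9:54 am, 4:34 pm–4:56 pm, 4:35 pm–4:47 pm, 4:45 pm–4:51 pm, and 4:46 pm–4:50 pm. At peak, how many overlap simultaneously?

At 4:46 pm, 4 of the intervals are simultaneously active.
No point has more.

4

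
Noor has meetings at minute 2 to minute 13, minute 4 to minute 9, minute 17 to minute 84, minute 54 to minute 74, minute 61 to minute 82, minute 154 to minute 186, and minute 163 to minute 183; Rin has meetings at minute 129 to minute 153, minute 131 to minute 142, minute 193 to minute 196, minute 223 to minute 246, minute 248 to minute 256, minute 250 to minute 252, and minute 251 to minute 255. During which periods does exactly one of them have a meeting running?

A, merged: minute 2 to minute 13, minute 17 to minute 84, minute 154 to minute 186.
B, merged: minute 129 to minute 153, minute 193 to minute 196, minute 223 to minute 246, minute 248 to minute 256.
A but not B: minute 2 to minute 13, minute 17 to minute 84, minute 154 to minute 186.
B but not A: minute 129 to minute 153, minute 193 to minute 196, minute 223 to minute 246, minute 248 to minute 256.
Combining gives A △ B.

minute 2 to minute 13, minute 17 to minute 84, minute 129 to minute 153, minute 154 to minute 186, minute 193 to minute 196, minute 223 to minute 246, minute 248 to minute 256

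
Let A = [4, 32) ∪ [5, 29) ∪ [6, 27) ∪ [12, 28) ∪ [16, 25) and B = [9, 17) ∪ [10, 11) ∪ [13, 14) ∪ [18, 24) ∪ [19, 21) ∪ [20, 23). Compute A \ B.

First set merges to [4, 32).
Second set merges to [9, 17), [18, 24).
[4, 32) with B removed leaves [4, 9), [17, 18), [24, 32).

[4, 9) ∪ [17, 18) ∪ [24, 32)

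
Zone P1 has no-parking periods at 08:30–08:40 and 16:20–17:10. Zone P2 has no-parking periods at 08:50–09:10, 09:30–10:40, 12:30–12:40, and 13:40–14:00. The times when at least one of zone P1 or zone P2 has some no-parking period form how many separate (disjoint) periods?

6

A ∪ B = 08:30–08:40, 08:50–09:10, 09:30–10:40, 12:30–12:40, 13:40–14:00, 16:20–17:10.
That is 6 disjoint pieces.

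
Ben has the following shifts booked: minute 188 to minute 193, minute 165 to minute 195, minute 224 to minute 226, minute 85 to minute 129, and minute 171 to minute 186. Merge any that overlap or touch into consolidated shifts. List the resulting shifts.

Sort by start: minute 85 to minute 129, minute 165 to minute 195, minute 171 to minute 186, minute 188 to minute 193, minute 224 to minute 226.
minute 165 to minute 195 is disjoint → start new block.
minute 171 to minute 186 overlaps/touches minute 165 to minute 195 → extend to minute 165 to minute 195.
minute 188 to minute 193 overlaps/touches minute 165 to minute 195 → extend to minute 165 to minute 195.
minute 224 to minute 226 is disjoint → start new block.

minute 85 to minute 129, minute 165 to minute 195, minute 224 to minute 226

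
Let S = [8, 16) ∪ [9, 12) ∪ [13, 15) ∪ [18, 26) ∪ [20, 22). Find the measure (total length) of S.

16

Merged: [8, 16), [18, 26).
Lengths: 8 + 8 = 16.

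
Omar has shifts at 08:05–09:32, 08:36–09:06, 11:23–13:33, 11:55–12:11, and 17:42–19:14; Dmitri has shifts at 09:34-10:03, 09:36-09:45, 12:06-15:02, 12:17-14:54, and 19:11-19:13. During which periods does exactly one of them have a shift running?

08:05–09:32, 09:34–10:03, 11:23–12:06, 13:33–15:02, 17:42–19:11, 19:13–19:14

A, merged: 08:05–09:32, 11:23–13:33, 17:42–19:14.
B, merged: 09:34–10:03, 12:06–15:02, 19:11–19:13.
A \ B = 08:05–09:32, 11:23–12:06, 17:42–19:11, 19:13–19:14.
B \ A = 09:34–10:03, 13:33–15:02.
Union of the two gives the symmetric difference.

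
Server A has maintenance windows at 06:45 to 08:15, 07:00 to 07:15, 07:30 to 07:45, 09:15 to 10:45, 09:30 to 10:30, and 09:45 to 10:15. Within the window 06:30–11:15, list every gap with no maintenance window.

06:30–06:45, 08:15–09:15, 10:45–11:15

The merged coverage is 06:45–08:15, 09:15–10:45.
Gaps within 06:30–11:15: 06:30–06:45, 08:15–09:15, 10:45–11:15.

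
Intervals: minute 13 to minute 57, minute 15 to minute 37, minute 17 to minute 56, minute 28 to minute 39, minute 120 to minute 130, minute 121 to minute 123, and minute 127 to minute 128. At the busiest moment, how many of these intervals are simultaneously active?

Sweep endpoints in order; track running count of active intervals.
Peak of 4 reached at minute 28.

4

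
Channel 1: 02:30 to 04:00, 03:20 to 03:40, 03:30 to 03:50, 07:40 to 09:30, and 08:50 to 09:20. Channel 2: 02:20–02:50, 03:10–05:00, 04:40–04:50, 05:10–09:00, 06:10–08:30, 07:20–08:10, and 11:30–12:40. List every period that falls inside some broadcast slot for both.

First set merges to 02:30-04:00, 07:40-09:30.
Second set merges to 02:20-02:50, 03:10-05:00, 05:10-09:00, 11:30-12:40.
02:30-04:00 ∩ B → 02:30-02:50, 03:10-04:00.
07:40-09:30 ∩ B → 07:40-09:00.

02:30-02:50, 03:10-04:00, 07:40-09:00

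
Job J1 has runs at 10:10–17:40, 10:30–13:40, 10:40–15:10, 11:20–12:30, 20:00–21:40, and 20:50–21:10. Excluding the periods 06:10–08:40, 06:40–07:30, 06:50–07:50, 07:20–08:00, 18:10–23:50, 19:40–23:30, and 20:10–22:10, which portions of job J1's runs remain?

First set merges to 10:10-17:40, 20:00-21:40.
Second set merges to 06:10-08:40, 18:10-23:50.
10:10-17:40: no B overlap → unchanged.
20:00-21:40: fully covered by B → removed.

10:10-17:40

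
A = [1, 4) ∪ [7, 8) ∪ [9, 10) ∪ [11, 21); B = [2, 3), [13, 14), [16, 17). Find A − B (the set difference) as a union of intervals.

[1, 4) \ B = [1, 2), [3, 4).
[7, 8): nothing removed.
[9, 10): nothing removed.
[11, 21) \ B = [11, 13), [14, 16), [17, 21).

[1, 2) ∪ [3, 4) ∪ [7, 8) ∪ [9, 10) ∪ [11, 13) ∪ [14, 16) ∪ [17, 21)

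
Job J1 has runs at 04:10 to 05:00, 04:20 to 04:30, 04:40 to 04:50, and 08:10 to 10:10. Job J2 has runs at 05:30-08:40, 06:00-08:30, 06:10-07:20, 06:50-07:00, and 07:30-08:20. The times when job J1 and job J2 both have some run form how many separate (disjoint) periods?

Merge the first list: 04:10-05:00, 08:10-10:10.
Merge the second list: 05:30-08:40.
A ∩ B = 08:10-08:40.
That is 1 disjoint piece.

1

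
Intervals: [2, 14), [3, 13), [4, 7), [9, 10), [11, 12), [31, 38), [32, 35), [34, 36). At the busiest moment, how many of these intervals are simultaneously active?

Sweep endpoints in order; track running count of active intervals.
Peak of 3 reached at 4.

3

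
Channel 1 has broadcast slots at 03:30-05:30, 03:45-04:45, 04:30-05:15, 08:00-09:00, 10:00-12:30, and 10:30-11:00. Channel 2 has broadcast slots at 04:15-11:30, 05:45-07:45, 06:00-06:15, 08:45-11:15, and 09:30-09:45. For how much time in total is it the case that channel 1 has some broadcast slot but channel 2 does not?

First set merges to 03:30–05:30, 08:00–09:00, 10:00–12:30.
Second set merges to 04:15–11:30.
A \ B = 03:30–04:15, 11:30–12:30.
Total: 45 min + 1 h = 1 h 45 min.

1 h 45 min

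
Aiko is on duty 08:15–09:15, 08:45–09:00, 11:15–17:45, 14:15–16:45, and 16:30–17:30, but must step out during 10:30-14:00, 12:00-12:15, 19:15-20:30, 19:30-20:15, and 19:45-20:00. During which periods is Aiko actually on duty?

08:15–09:15, 14:00–17:45

First set merges to 08:15–09:15, 11:15–17:45.
Second set merges to 10:30–14:00, 19:15–20:30.
08:15–09:15: nothing removed.
11:15–17:45 \ B = 14:00–17:45.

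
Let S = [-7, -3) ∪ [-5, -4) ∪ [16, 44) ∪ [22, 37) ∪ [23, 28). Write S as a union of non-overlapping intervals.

[-5, -4) overlaps/touches [-7, -3) → extend to [-7, -3).
[16, 44) is disjoint → start new block.
[22, 37) overlaps/touches [16, 44) → extend to [16, 44).
[23, 28) overlaps/touches [16, 44) → extend to [16, 44).

[-7, -3) ∪ [16, 44)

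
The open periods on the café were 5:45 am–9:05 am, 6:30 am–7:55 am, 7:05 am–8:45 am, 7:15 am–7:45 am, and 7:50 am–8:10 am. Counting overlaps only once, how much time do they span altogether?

3 h 20 min

Merged: 5:45 am–9:05 am.
Length: 3 h 20 min.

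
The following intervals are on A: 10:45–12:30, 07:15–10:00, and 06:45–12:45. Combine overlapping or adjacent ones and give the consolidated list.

Sort by start: 06:45–12:45, 07:15–10:00, 10:45–12:30.
07:15–10:00 overlaps/touches 06:45–12:45 → extend to 06:45–12:45.
10:45–12:30 overlaps/touches 06:45–12:45 → extend to 06:45–12:45.

06:45–12:45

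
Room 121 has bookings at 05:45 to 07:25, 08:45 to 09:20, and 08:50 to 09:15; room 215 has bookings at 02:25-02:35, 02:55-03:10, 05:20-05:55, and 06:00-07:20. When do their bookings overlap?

05:45–05:55, 06:00–07:20

Merge the first list: 05:45–07:25, 08:45–09:20.
05:45–07:25 overlaps B on 05:45–05:55, 06:00–07:20.
08:45–09:20 falls entirely outside B.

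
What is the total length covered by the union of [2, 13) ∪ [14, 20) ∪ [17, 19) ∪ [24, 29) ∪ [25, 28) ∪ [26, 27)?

Merged: [2, 13), [14, 20), [24, 29).
Lengths: 11 + 6 + 5 = 22.

22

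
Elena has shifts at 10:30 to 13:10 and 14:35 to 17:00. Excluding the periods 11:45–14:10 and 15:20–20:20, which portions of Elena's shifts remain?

10:30–13:10 minus B → 10:30–11:45.
14:35–17:00 minus B → 14:35–15:20.

10:30–11:45, 14:35–15:20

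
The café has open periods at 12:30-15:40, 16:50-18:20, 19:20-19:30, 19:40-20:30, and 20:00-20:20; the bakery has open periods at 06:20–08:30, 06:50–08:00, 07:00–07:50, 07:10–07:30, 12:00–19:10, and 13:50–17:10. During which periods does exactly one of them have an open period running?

First set merges to 12:30–15:40, 16:50–18:20, 19:20–19:30, 19:40–20:30.
Second set merges to 06:20–08:30, 12:00–19:10.
Only in the first: 19:20–19:30, 19:40–20:30.
Only in the second: 06:20–08:30, 12:00–12:30, 15:40–16:50, 18:20–19:10.
Together these are the periods covered by exactly one.

06:20–08:30, 12:00–12:30, 15:40–16:50, 18:20–19:10, 19:20–19:30, 19:40–20:30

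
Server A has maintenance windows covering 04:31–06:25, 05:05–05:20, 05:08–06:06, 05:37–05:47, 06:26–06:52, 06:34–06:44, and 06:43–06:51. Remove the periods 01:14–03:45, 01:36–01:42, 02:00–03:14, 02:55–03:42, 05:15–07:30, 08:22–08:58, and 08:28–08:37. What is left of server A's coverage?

Merge the first list: 04:31-06:25, 06:26-06:52.
Merge the second list: 01:14-03:45, 05:15-07:30, 08:22-08:58.
04:31-06:25 \ B = 04:31-05:15.
06:26-06:52: entirely removed.

04:31-05:15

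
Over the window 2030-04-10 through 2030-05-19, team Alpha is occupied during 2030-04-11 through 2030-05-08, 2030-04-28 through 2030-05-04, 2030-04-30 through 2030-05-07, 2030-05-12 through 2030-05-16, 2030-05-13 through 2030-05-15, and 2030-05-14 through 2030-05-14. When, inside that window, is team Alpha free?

2030-04-10 through 2030-04-10, 2030-05-09 through 2030-05-11, 2030-05-17 through 2030-05-19

Covered (merged): 2030-04-11 through 2030-05-08, 2030-05-12 through 2030-05-16.
Complement within 2030-04-10 through 2030-05-19: 2030-04-10 through 2030-04-10, 2030-05-09 through 2030-05-11, 2030-05-17 through 2030-05-19.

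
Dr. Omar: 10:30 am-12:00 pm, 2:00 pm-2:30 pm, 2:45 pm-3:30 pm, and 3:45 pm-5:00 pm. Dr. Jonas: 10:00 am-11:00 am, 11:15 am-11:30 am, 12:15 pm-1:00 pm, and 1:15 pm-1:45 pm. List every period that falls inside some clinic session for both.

10:30 am–12:00 pm ∩ B → 10:30 am–11:00 am, 11:15 am–11:30 am.
2:00 pm–2:30 pm meets no B interval.
2:45 pm–3:30 pm meets no B interval.
3:45 pm–5:00 pm meets no B interval.

10:30 am–11:00 am, 11:15 am–11:30 am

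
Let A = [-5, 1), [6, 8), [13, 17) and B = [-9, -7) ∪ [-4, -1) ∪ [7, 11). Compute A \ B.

[-5, 1) \ B = [-5, -4), [-1, 1).
[6, 8) \ B = [6, 7).
[13, 17): nothing removed.

[-5, -4) ∪ [-1, 1) ∪ [6, 7) ∪ [13, 17)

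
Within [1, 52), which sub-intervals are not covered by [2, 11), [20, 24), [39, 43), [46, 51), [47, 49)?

[1, 2) ∪ [11, 20) ∪ [24, 39) ∪ [43, 46) ∪ [51, 52)

The merged coverage is [2, 11), [20, 24), [39, 43), [46, 51).
Gaps within [1, 52): [1, 2), [11, 20), [24, 39), [43, 46), [51, 52).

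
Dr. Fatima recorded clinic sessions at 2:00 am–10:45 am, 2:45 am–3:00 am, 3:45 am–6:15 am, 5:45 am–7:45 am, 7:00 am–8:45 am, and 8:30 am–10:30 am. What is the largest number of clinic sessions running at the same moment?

3

At 5:45 am, 3 of the intervals are simultaneously active.
No point has more.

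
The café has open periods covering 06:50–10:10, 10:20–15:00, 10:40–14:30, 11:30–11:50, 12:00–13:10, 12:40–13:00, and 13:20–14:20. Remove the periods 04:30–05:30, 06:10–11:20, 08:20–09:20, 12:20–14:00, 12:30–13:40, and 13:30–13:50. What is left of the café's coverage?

First set merges to 06:50–10:10, 10:20–15:00.
Second set merges to 04:30–05:30, 06:10–11:20, 12:20–14:00.
06:50–10:10: entirely removed.
10:20–15:00 \ B = 11:20–12:20, 14:00–15:00.

11:20–12:20, 14:00–15:00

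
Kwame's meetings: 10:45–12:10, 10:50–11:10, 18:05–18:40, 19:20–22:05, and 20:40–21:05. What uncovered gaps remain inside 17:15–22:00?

17:15–18:05, 18:40–19:20

The merged coverage is 10:45–12:10, 18:05–18:40, 19:20–22:05.
Gaps within 17:15–22:00: 17:15–18:05, 18:40–19:20.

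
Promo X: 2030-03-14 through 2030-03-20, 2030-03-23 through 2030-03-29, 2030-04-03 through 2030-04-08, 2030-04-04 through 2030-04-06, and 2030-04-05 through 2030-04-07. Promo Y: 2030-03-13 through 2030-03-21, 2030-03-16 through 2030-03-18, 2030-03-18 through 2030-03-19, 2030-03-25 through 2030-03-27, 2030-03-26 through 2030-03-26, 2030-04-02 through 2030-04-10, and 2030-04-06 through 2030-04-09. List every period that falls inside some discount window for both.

A, merged: 2030-03-14 through 2030-03-20, 2030-03-23 through 2030-03-29, 2030-04-03 through 2030-04-08.
B, merged: 2030-03-13 through 2030-03-21, 2030-03-25 through 2030-03-27, 2030-04-02 through 2030-04-10.
2030-03-14 through 2030-03-20 meets the second set on 2030-03-14 through 2030-03-20.
2030-03-23 through 2030-03-29 meets the second set on 2030-03-25 through 2030-03-27.
2030-04-03 through 2030-04-08 meets the second set on 2030-04-03 through 2030-04-08.

2030-03-14 through 2030-03-20, 2030-03-25 through 2030-03-27, 2030-04-03 through 2030-04-08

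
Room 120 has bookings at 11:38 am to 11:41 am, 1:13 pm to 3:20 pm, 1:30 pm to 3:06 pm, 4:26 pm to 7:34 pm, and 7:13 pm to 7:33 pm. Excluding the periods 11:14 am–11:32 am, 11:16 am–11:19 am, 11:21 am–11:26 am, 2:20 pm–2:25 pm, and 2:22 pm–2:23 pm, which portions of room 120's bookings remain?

A, merged: 11:38 am–11:41 am, 1:13 pm–3:20 pm, 4:26 pm–7:34 pm.
B, merged: 11:14 am–11:32 am, 2:20 pm–2:25 pm.
11:38 am–11:41 am is untouched.
1:13 pm–3:20 pm with B removed leaves 1:13 pm–2:20 pm, 2:25 pm–3:20 pm.
4:26 pm–7:34 pm is untouched.

11:38 am–11:41 am, 1:13 pm–2:20 pm, 2:25 pm–3:20 pm, 4:26 pm–7:34 pm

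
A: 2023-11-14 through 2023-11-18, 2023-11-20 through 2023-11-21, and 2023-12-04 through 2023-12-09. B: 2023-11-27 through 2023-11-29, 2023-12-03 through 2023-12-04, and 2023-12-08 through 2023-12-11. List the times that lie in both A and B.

2023-11-14 through 2023-11-18 falls entirely outside B.
2023-11-20 through 2023-11-21 falls entirely outside B.
2023-12-04 through 2023-12-09 overlaps B on 2023-12-04 through 2023-12-04, 2023-12-08 through 2023-12-09.

2023-12-04 through 2023-12-04, 2023-12-08 through 2023-12-09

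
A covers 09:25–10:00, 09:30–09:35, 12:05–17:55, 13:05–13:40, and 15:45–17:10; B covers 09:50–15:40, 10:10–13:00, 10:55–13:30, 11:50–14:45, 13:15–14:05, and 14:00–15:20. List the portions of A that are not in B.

Merge the first list: 09:25-10:00, 12:05-17:55.
Merge the second list: 09:50-15:40.
09:25-10:00 with B removed leaves 09:25-09:50.
12:05-17:55 with B removed leaves 15:40-17:55.

09:25-09:50, 15:40-17:55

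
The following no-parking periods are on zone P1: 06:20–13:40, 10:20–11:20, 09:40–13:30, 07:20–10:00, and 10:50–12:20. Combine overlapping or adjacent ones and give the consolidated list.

Sort by start: 06:20-13:40, 07:20-10:00, 09:40-13:30, 10:20-11:20, 10:50-12:20.
07:20-10:00 overlaps/touches 06:20-13:40 → extend to 06:20-13:40.
09:40-13:30 overlaps/touches 06:20-13:40 → extend to 06:20-13:40.
10:20-11:20 overlaps/touches 06:20-13:40 → extend to 06:20-13:40.
10:50-12:20 overlaps/touches 06:20-13:40 → extend to 06:20-13:40.

06:20-13:40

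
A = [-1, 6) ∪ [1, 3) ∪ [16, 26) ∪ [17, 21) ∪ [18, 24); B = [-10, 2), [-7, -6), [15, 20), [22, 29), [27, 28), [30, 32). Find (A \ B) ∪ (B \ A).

[-10, -1) ∪ [2, 6) ∪ [15, 16) ∪ [20, 22) ∪ [26, 29) ∪ [30, 32)

A, merged: [-1, 6), [16, 26).
B, merged: [-10, 2), [15, 20), [22, 29), [30, 32).
A \ B = [2, 6), [20, 22).
B \ A = [-10, -1), [15, 16), [26, 29), [30, 32).
Union of the two gives the symmetric difference.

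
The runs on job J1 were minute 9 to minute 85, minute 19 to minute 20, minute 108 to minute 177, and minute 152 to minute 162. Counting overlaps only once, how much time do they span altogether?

Merged: minute 9 to minute 85, minute 108 to minute 177.
Lengths: 76 minutes + 69 minutes = 145 minutes.

145 minutes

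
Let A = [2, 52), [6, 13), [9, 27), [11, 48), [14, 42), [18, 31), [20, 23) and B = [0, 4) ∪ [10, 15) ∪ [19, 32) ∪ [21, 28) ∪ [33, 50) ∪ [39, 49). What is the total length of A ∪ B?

52

A, merged: [2, 52).
B, merged: [0, 4), [10, 15), [19, 32), [33, 50).
A ∪ B = [0, 52).
Total: 52.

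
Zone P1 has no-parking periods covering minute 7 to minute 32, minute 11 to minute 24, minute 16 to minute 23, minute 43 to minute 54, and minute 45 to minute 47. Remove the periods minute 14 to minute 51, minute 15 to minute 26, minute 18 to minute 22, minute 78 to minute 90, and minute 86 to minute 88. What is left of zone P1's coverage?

Merge the first list: minute 7 to minute 32, minute 43 to minute 54.
Merge the second list: minute 14 to minute 51, minute 78 to minute 90.
minute 7 to minute 32 \ B = minute 7 to minute 14.
minute 43 to minute 54 \ B = minute 51 to minute 54.

minute 7 to minute 14, minute 51 to minute 54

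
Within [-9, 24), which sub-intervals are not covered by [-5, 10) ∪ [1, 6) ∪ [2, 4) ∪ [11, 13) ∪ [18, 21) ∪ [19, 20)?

Covered (merged): [-5, 10), [11, 13), [18, 21).
Complement within [-9, 24): [-9, -5), [10, 11), [13, 18), [21, 24).

[-9, -5) ∪ [10, 11) ∪ [13, 18) ∪ [21, 24)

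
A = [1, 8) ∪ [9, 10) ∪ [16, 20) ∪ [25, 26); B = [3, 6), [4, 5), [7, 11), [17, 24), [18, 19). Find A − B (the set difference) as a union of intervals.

[1, 3) ∪ [6, 7) ∪ [16, 17) ∪ [25, 26)

Merge the second list: [3, 6), [7, 11), [17, 24).
[1, 8) with B removed leaves [1, 3), [6, 7).
[9, 10) lies entirely inside B → drops out.
[16, 20) with B removed leaves [16, 17).
[25, 26) is untouched.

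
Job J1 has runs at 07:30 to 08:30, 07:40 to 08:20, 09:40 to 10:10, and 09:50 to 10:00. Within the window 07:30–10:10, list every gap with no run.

08:30-09:40

Covered (merged): 07:30-08:30, 09:40-10:10.
Complement within 07:30-10:10: 08:30-09:40.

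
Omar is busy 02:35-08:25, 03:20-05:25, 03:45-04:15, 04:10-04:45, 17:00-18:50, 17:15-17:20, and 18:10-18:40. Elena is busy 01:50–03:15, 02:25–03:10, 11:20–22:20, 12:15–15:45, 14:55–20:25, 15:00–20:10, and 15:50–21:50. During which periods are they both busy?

Merge the first list: 02:35–08:25, 17:00–18:50.
Merge the second list: 01:50–03:15, 11:20–22:20.
02:35–08:25 meets the second set on 02:35–03:15.
17:00–18:50 meets the second set on 17:00–18:50.

02:35–03:15, 17:00–18:50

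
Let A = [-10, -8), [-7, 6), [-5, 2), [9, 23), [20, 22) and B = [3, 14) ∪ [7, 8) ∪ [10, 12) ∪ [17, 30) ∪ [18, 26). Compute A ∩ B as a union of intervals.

First set merges to [-10, -8), [-7, 6), [9, 23).
Second set merges to [3, 14), [17, 30).
[-10, -8) meets no B interval.
[-7, 6) ∩ B → [3, 6).
[9, 23) ∩ B → [9, 14), [17, 23).

[3, 6) ∪ [9, 14) ∪ [17, 23)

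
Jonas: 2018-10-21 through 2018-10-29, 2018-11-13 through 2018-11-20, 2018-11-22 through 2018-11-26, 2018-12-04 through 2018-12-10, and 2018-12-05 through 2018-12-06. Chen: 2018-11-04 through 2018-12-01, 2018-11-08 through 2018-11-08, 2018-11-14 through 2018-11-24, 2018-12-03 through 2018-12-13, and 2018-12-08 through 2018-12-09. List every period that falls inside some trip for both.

2018-11-13 through 2018-11-20, 2018-11-22 through 2018-11-26, 2018-12-04 through 2018-12-10

A, merged: 2018-10-21 through 2018-10-29, 2018-11-13 through 2018-11-20, 2018-11-22 through 2018-11-26, 2018-12-04 through 2018-12-10.
B, merged: 2018-11-04 through 2018-12-01, 2018-12-03 through 2018-12-13.
2018-10-21 through 2018-10-29 meets no B interval.
2018-11-13 through 2018-11-20 ∩ B → 2018-11-13 through 2018-11-20.
2018-11-22 through 2018-11-26 ∩ B → 2018-11-22 through 2018-11-26.
2018-12-04 through 2018-12-10 ∩ B → 2018-12-04 through 2018-12-10.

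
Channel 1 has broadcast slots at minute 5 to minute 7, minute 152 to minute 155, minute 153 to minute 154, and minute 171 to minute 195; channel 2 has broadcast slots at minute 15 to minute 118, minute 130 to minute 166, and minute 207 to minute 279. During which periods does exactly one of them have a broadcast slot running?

A, merged: minute 5 to minute 7, minute 152 to minute 155, minute 171 to minute 195.
A \ B = minute 5 to minute 7, minute 171 to minute 195.
B \ A = minute 15 to minute 118, minute 130 to minute 152, minute 155 to minute 166, minute 207 to minute 279.
Union of the two gives the symmetric difference.

minute 5 to minute 7, minute 15 to minute 118, minute 130 to minute 152, minute 155 to minute 166, minute 171 to minute 195, minute 207 to minute 279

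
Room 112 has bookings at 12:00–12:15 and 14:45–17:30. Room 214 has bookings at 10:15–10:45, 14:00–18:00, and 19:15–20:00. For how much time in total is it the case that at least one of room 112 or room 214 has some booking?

A ∪ B = 10:15–10:45, 12:00–12:15, 14:00–18:00, 19:15–20:00.
Total: 30 min + 15 min + 4 h + 45 min = 5 h 30 min.

5 h 30 min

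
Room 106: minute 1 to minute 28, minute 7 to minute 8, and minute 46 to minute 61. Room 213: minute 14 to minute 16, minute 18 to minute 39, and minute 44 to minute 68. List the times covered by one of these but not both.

minute 1 to minute 14, minute 16 to minute 18, minute 28 to minute 39, minute 44 to minute 46, minute 61 to minute 68

Merge the first list: minute 1 to minute 28, minute 46 to minute 61.
A \ B = minute 1 to minute 14, minute 16 to minute 18.
B \ A = minute 28 to minute 39, minute 44 to minute 46, minute 61 to minute 68.
Union of the two gives the symmetric difference.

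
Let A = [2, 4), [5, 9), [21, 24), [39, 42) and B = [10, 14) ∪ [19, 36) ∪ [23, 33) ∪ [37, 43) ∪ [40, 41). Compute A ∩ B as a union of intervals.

[21, 24) ∪ [39, 42)

B, merged: [10, 14), [19, 36), [37, 43).
[2, 4) falls entirely outside B.
[5, 9) falls entirely outside B.
[21, 24) overlaps B on [21, 24).
[39, 42) overlaps B on [39, 42).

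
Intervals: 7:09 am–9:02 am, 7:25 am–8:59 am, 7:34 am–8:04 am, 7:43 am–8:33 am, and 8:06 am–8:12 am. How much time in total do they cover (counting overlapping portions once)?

1 h 53 min

Merged: 7:09 am-9:02 am.
Length: 1 h 53 min.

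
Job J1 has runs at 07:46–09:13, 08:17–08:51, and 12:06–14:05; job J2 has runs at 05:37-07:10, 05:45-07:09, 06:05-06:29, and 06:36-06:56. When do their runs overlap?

none

A, merged: 07:46-09:13, 12:06-14:05.
B, merged: 05:37-07:10.
07:46-09:13 falls entirely outside B.
12:06-14:05 falls entirely outside B.
No overlap.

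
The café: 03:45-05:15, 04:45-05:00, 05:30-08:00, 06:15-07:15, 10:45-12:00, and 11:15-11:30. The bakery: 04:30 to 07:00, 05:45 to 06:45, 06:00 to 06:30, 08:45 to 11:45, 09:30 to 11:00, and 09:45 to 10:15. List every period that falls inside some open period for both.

First set merges to 03:45–05:15, 05:30–08:00, 10:45–12:00.
Second set merges to 04:30–07:00, 08:45–11:45.
03:45–05:15 meets the second set on 04:30–05:15.
05:30–08:00 meets the second set on 05:30–07:00.
10:45–12:00 meets the second set on 10:45–11:45.

04:30–05:15, 05:30–07:00, 10:45–11:45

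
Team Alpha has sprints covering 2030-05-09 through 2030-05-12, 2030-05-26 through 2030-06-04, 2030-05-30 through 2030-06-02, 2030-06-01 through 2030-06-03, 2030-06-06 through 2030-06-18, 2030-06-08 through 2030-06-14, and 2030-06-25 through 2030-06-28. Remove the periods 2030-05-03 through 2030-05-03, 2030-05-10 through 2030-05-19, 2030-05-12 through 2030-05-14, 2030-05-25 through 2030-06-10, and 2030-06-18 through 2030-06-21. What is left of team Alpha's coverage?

A, merged: 2030-05-09 through 2030-05-12, 2030-05-26 through 2030-06-04, 2030-06-06 through 2030-06-18, 2030-06-25 through 2030-06-28.
B, merged: 2030-05-03 through 2030-05-03, 2030-05-10 through 2030-05-19, 2030-05-25 through 2030-06-10, 2030-06-18 through 2030-06-21.
2030-05-09 through 2030-05-12 minus B → 2030-05-09 through 2030-05-09.
2030-05-26 through 2030-06-04: fully covered by B → removed.
2030-06-06 through 2030-06-18 minus B → 2030-06-11 through 2030-06-17.
2030-06-25 through 2030-06-28: no B overlap → unchanged.

2030-05-09 through 2030-05-09, 2030-06-11 through 2030-06-17, 2030-06-25 through 2030-06-28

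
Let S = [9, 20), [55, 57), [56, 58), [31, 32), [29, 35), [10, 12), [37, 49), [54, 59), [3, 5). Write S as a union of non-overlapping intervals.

[3, 5) ∪ [9, 20) ∪ [29, 35) ∪ [37, 49) ∪ [54, 59)

Sort by start: [3, 5), [9, 20), [10, 12), [29, 35), [31, 32), [37, 49), [54, 59), [55, 57), [56, 58).
[9, 20) is disjoint → start new block.
[10, 12) overlaps/touches [9, 20) → extend to [9, 20).
[29, 35) is disjoint → start new block.
[31, 32) overlaps/touches [29, 35) → extend to [29, 35).
[37, 49) is disjoint → start new block.
[54, 59) is disjoint → start new block.
[55, 57) overlaps/touches [54, 59) → extend to [54, 59).
[56, 58) overlaps/touches [54, 59) → extend to [54, 59).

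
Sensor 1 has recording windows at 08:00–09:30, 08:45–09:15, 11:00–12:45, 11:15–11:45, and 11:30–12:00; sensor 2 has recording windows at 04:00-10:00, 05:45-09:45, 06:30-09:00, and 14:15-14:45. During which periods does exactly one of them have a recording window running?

Merge the first list: 08:00–09:30, 11:00–12:45.
Merge the second list: 04:00–10:00, 14:15–14:45.
A \ B = 11:00–12:45.
B \ A = 04:00–08:00, 09:30–10:00, 14:15–14:45.
Union of the two gives the symmetric difference.

04:00–08:00, 09:30–10:00, 11:00–12:45, 14:15–14:45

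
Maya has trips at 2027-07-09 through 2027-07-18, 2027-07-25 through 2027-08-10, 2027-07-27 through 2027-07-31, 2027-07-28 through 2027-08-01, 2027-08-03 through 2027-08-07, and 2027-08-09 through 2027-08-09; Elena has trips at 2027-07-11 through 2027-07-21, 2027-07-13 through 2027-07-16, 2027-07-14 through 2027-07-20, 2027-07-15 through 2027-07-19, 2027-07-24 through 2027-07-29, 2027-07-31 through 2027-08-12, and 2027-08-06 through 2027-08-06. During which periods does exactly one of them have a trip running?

A, merged: 2027-07-09 through 2027-07-18, 2027-07-25 through 2027-08-10.
B, merged: 2027-07-11 through 2027-07-21, 2027-07-24 through 2027-07-29, 2027-07-31 through 2027-08-12.
Only in the first: 2027-07-09 through 2027-07-10, 2027-07-30 through 2027-07-30.
Only in the second: 2027-07-19 through 2027-07-21, 2027-07-24 through 2027-07-24, 2027-08-11 through 2027-08-12.
Together these are the periods covered by exactly one.

2027-07-09 through 2027-07-10, 2027-07-19 through 2027-07-21, 2027-07-24 through 2027-07-24, 2027-07-30 through 2027-07-30, 2027-08-11 through 2027-08-12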